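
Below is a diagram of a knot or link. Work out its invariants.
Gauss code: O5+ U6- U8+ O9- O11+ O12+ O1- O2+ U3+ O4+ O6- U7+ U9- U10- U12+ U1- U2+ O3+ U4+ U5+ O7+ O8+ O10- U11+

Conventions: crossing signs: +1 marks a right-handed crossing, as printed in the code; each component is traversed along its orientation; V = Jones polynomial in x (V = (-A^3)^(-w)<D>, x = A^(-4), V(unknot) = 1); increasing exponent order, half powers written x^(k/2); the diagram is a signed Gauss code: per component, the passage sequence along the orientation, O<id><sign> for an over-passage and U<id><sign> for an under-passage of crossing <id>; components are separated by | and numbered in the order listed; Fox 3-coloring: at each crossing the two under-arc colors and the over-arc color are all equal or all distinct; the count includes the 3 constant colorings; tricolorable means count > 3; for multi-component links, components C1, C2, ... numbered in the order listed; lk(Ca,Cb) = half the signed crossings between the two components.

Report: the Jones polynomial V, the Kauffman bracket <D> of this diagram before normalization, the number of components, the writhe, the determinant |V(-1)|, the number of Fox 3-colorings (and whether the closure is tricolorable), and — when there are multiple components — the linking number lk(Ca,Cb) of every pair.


V(x) = 2x - 2x^2 + 3x^3 - 3x^4 + 2x^5 - 2x^6 + x^7
bracket: A^-16 - 2A^-12 + 2A^-8 - 3A^-4 + 3 - 2A^4 + 2A^8, w = +4
1 component, writhe +4, over 12 crossings
det 15, colorings 9 of 3^12 — tricolorable
observation: V spans 6 powers of x: at least 6 crossings in any diagram


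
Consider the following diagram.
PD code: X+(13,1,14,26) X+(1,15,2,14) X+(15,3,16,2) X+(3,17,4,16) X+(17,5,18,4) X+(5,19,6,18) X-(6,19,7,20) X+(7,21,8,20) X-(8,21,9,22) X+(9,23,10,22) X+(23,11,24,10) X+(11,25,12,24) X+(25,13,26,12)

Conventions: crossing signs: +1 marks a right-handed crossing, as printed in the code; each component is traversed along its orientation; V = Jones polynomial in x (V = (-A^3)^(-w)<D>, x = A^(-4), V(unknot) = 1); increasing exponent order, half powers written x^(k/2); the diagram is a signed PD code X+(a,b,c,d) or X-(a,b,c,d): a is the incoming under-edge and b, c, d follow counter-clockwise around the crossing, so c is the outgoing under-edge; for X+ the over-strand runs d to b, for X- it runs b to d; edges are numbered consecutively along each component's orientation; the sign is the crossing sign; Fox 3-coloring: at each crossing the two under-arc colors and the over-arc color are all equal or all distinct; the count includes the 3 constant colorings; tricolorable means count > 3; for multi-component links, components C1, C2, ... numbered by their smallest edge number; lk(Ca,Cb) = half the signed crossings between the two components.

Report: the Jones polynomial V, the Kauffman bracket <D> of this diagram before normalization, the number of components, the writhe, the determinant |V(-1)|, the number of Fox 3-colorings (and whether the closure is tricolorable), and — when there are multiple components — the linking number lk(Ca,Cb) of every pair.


V = x^4 + x^6 - x^7 + x^8 - x^9 + x^10 - x^11 + x^12 - x^13
<D> = A^-25 - A^-21 + A^-17 - A^-13 + A^-9 - A^-5 + A^-1 - A^3 - A^11 (w = +9)
1 component over 13 crossings, w = +9
9 Fox colorings among 3^13, |V(-1)| = 9: tricolorable
why: |V(-1)| = 9: so tricolorable, since 3 divides 9


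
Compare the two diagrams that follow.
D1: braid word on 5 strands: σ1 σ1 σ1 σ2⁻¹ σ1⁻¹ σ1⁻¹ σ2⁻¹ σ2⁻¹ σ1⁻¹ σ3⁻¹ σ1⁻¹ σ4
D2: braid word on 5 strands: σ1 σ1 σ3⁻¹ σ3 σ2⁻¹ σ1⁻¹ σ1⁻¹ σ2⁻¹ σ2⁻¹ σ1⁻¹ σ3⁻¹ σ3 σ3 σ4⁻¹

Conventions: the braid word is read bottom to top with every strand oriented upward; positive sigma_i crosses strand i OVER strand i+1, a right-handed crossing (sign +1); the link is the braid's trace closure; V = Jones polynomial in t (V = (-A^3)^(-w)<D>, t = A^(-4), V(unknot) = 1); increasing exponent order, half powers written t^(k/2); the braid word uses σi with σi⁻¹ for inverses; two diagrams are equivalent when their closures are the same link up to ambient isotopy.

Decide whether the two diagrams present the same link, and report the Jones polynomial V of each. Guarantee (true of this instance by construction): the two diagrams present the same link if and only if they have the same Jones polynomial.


same link: yes
V(D1) = -t^-6 + t^-5 - t^-4 + 2t^-3 - t^-2 + t^-1  [12 crossings, <D> = A^-8 - A^-4 + 2 - A^4 + A^8 - A^12, w = -4]
V(D2) = -t^-6 + t^-5 - t^-4 + 2t^-3 - t^-2 + t^-1  (w -4, c 14, <D> = A^-8 - A^-4 + 2 - A^4 + A^8 - A^12)
note: all 2 diagrams share one V(t), hence one class


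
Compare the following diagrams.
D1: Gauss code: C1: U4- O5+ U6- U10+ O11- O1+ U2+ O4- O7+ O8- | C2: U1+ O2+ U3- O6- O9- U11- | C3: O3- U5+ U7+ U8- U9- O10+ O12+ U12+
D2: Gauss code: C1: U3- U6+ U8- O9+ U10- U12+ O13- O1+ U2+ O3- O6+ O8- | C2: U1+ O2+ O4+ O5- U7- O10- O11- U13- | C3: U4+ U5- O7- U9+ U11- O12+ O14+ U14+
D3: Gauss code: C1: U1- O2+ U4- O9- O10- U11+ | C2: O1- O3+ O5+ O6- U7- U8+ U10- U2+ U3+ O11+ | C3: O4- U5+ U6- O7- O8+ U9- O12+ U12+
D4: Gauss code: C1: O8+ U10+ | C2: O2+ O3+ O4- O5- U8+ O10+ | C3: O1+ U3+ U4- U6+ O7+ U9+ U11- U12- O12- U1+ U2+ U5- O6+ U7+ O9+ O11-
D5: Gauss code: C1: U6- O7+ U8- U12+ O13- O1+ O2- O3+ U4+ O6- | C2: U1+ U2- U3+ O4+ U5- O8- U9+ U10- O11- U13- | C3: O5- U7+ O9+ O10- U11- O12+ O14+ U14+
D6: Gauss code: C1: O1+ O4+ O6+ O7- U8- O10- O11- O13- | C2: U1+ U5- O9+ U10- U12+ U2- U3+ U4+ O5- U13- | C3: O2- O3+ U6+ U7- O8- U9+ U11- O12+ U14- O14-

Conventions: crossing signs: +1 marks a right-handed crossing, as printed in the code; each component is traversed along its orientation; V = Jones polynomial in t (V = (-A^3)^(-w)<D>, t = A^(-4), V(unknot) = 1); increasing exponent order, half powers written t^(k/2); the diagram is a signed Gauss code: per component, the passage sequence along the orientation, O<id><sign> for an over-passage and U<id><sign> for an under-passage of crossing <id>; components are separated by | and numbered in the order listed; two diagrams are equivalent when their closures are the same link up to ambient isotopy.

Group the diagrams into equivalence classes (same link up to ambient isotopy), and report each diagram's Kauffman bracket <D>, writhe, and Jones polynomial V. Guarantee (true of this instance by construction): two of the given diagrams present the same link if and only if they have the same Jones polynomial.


equivalence classes: {D1, D2, D5, D6} | {D3} | {D4}
D1 (bracket A^-8 + 2 + A^8; 12 crossings at w = 0): V = t^-2 + 2 + t^2
D2 (bracket A^-8 + 2 + A^8; 14 crossings at w = 0): V = t^-2 + 2 + t^2
V(D3) = t^-3 + t^-2 + t^-1 + 1  [12 crossings, <D> = 1 + A^4 + A^8 + A^12, w = 0]
V(D4) = t + t^2 + 2t^3 + t^4 - t^7  (w +4, c 12, <D> = -A^-16 + A^-4 + 2 + A^4 + A^8)
V(D5) = t^-2 + 2 + t^2  (w 0, c 14, <D> = A^-8 + 2 + A^8)
D6 (bracket A^-14 + 2A^-6 + A^2; 14 crossings at w = -2): V = t^-2 + 2 + t^2
key observation: V(t) takes 3 values over 6 diagrams, fixing the grouping


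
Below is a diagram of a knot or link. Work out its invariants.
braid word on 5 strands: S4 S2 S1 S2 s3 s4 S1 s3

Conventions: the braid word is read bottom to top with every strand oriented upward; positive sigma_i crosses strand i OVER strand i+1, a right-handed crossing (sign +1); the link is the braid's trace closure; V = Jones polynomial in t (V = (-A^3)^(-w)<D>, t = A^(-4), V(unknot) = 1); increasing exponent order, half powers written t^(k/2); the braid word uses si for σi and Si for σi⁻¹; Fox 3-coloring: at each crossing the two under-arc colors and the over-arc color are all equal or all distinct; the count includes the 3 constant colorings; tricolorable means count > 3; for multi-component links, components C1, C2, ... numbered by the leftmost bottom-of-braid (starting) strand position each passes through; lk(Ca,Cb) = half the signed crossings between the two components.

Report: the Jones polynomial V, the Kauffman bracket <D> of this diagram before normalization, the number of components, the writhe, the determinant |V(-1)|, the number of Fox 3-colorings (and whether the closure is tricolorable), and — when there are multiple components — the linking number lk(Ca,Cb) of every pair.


Jones polynomial: V(t) = -t^-4 + t^-3 + t^-1
<D> = A^-2 + A^6 - A^10; writhe -2
components 1, writhe -2 (8 crossings)
3-colorings: 9 of 3^8, det 3 — tricolorable
note: w = -2 shifts under R1 moves; the (-A^3)^(2) factor cancels that in V


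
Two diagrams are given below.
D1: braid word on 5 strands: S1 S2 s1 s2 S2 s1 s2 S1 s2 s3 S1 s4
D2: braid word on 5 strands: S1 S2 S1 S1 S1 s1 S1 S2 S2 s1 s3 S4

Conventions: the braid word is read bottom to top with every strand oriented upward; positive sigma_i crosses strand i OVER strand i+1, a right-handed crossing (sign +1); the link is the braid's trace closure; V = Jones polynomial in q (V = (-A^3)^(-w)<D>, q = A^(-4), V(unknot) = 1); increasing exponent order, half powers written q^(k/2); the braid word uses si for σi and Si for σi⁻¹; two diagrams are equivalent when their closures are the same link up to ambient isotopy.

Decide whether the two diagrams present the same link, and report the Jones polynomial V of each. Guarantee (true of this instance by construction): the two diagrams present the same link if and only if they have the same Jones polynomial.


equivalent: no
V(D1) = -q^-3 + 2q^-2 - 2q^-1 + 3 - 2q + 2q^2 - q^3  (w +2, c 12, <D> = -A^-6 + 2A^-2 - 2A^2 + 3A^6 - 2A^10 + 2A^14 - A^18)
V(D2) = q^-8 - 2q^-7 + q^-6 - 2q^-5 + 2q^-4 + q^-2  (w -6, c 12, <D> = A^-10 + 2A^-2 - 2A^2 + A^6 - 2A^10 + A^14)
why: 2 classes among 2 diagrams; unequal V(q) rules out equality


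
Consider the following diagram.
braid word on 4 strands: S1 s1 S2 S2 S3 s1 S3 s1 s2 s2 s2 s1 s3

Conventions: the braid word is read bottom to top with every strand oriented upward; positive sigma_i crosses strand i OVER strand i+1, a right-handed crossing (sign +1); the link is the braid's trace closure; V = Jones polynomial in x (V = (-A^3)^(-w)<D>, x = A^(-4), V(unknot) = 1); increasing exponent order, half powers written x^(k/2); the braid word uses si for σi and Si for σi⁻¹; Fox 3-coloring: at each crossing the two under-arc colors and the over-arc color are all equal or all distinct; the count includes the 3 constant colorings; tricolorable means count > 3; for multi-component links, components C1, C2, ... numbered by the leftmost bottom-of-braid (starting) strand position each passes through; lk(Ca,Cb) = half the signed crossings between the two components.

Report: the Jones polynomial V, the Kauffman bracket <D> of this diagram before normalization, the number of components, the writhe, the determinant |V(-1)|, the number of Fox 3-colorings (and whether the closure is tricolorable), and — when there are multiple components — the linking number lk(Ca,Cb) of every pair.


Jones polynomial: V(x) = -x^-2 + 3x^-1 - 5 + 8x - 8x^2 + 9x^3 - 8x^4 + 5x^5 - 3x^6 + x^7
<D> = -A^-19 + 3A^-15 - 5A^-11 + 8A^-7 - 9A^-3 + 8A - 8A^5 + 5A^9 - 3A^13 + A^17; writhe +3
components 1, writhe +3 (13 crossings)
3-colorings: 9 of 3^13, det 51 — tricolorable
note: V spans 9 powers of x: at least 9 crossings in any diagram


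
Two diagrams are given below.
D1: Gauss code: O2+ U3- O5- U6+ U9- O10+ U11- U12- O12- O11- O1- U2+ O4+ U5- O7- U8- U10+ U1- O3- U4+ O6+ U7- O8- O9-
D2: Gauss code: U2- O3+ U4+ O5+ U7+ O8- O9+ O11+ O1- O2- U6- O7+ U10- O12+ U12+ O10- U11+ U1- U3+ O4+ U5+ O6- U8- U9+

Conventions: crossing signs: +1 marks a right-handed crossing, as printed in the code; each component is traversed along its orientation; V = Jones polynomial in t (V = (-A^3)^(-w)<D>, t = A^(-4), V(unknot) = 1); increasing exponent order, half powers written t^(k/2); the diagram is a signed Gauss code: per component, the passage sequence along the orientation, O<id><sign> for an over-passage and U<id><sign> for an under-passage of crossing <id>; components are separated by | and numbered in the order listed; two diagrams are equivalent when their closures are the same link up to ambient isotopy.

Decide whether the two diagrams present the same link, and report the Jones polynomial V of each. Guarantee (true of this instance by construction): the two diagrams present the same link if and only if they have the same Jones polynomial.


same link: no
V(D1) = t^-5 - 2t^-4 + 2t^-3 - 2t^-2 + 2t^-1 - 1 + t  [12 crossings, <D> = A^-16 - A^-12 + 2A^-8 - 2A^-4 + 2 - 2A^4 + A^8, w = -4]
D2 (bracket A^-14 - 2A^-10 + 2A^-6 - 2A^-2 + 2A^2 - A^6 + A^10; 12 crossings at w = +2): V = t^-1 - 1 + 2t - 2t^2 + 2t^3 - 2t^4 + t^5
note: 2 values of V(t) split the 2 diagrams


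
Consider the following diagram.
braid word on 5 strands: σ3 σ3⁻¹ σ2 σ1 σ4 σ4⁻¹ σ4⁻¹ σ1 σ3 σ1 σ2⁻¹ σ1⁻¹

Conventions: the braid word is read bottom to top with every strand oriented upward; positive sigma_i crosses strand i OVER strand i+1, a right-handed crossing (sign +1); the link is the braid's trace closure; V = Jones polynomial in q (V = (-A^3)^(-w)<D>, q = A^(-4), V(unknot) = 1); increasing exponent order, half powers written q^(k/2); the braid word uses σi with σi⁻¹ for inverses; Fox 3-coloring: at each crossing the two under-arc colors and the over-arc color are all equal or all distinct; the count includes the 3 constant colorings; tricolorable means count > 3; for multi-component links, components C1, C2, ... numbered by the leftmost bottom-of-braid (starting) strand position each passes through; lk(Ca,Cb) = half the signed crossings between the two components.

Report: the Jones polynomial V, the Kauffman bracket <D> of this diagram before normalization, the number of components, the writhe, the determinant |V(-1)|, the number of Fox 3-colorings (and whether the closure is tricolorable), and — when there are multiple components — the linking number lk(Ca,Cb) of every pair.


Jones polynomial: V(q) = q + q^3 - q^4
<D> = -A^-10 + A^-6 + A^2; writhe +2
components 1, writhe +2 (12 crossings)
3-colorings: 9 of 3^12, det 3 — tricolorable
note: w = +2 (over 12 crossings) is diagram-only; (-A^3)^(-2) removes it from V


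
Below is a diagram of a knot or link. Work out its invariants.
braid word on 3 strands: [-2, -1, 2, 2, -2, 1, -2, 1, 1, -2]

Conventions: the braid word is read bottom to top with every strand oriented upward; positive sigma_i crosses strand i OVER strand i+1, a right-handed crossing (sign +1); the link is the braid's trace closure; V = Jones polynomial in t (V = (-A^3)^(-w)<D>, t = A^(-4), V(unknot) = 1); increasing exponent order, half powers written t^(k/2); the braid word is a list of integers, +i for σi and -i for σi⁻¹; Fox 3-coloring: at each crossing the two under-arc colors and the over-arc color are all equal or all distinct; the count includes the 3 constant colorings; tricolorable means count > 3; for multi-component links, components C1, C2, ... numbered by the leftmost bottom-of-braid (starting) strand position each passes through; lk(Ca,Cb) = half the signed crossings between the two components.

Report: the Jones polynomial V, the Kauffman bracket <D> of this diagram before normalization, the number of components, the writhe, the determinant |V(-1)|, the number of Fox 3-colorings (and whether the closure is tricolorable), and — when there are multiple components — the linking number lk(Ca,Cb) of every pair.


V(t) = -t^-3 + 2t^-2 - 2t^-1 + 3 - 2t + 2t^2 - t^3
bracket: -A^-12 + 2A^-8 - 2A^-4 + 3 - 2A^4 + 2A^8 - A^12, w = 0
1 component, writhe 0, over 10 crossings
det 13, colorings 3 of 3^10 — not tricolorable
observation: w = 0 (over 10 crossings) is diagram-only; (-A^3)^(0) removes it from V


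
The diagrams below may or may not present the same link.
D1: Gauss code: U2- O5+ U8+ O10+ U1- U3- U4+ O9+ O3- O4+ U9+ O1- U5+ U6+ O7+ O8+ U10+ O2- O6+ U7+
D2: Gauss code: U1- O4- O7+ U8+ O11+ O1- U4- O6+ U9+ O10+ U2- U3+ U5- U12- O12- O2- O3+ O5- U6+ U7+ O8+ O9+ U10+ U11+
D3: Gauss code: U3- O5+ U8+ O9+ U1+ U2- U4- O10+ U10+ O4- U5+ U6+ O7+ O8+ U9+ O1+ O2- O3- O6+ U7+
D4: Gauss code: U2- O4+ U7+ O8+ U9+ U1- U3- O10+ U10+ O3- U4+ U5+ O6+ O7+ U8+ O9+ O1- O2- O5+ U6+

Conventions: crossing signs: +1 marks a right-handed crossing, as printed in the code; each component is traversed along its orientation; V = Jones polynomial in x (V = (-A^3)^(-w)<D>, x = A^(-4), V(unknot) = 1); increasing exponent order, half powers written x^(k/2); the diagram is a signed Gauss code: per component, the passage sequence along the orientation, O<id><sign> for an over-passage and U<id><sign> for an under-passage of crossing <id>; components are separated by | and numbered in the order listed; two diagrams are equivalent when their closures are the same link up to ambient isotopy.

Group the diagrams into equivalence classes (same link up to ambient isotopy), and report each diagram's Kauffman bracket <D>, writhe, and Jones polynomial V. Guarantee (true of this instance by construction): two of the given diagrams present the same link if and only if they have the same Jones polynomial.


classes: {D1, D2, D3, D4}
V(D1) = x - x^2 + 2x^3 - x^4 + x^5 - x^6  [10 crossings, <D> = -A^-12 + A^-8 - A^-4 + 2 - A^4 + A^8, w = +4]
V(D2) = x - x^2 + 2x^3 - x^4 + x^5 - x^6  (w +2, c 12, <D> = -A^-18 + A^-14 - A^-10 + 2A^-6 - A^-2 + A^2)
D3 (bracket -A^-12 + A^-8 - A^-4 + 2 - A^4 + A^8; 10 crossings at w = +4): V = x - x^2 + 2x^3 - x^4 + x^5 - x^6
V(D4) = x - x^2 + 2x^3 - x^4 + x^5 - x^6  (w +4, c 10, <D> = -A^-12 + A^-8 - A^-4 + 2 - A^4 + A^8)
note: one V(x) for all 4 diagrams — one class (guaranteed)


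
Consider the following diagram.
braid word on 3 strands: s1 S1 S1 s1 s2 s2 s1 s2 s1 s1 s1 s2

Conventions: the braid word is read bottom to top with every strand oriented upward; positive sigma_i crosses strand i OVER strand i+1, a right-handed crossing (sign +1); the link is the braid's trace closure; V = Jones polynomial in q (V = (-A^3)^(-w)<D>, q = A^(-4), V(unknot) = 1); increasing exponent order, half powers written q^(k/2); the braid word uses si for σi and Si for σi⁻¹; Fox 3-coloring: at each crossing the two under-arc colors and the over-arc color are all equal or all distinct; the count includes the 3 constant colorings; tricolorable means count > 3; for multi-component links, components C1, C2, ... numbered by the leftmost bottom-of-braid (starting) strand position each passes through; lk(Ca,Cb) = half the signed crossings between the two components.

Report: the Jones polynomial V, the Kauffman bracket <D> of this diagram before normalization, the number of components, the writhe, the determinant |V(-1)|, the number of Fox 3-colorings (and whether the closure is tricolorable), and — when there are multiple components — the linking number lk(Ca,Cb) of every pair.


V = q^3 + q^5 - q^6 + q^7 - q^8 + q^9 - q^10
<D> = -A^-16 + A^-12 - A^-8 + A^-4 - 1 + A^4 + A^12 (w = +8)
1 component over 12 crossings, w = +8
3 Fox colorings among 3^12, |V(-1)| = 7: not tricolorable
why: |V(-1)| = 7: so not tricolorable, since 3 does not divide 7


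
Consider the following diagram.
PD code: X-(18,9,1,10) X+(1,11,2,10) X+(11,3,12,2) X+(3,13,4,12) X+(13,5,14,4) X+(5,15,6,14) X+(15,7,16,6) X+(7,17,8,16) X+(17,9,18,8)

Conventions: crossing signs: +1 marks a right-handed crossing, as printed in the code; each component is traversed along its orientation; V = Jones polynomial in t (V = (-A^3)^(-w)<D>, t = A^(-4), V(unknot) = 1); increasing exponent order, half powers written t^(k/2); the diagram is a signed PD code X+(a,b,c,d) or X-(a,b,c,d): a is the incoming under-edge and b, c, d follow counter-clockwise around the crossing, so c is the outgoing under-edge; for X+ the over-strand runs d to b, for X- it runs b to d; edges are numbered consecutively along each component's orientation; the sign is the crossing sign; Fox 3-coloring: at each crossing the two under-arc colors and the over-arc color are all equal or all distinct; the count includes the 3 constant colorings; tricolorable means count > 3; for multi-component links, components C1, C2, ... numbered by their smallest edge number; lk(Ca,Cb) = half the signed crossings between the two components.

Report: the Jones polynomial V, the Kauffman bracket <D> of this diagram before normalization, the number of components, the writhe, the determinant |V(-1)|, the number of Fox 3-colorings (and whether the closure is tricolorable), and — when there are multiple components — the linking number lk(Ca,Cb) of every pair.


Jones polynomial: V(t) = t^3 + t^5 - t^6 + t^7 - t^8 + t^9 - t^10
<D> = A^-19 - A^-15 + A^-11 - A^-7 + A^-3 - A - A^9; writhe +7
components 1, writhe +7 (9 crossings)
3-colorings: 3 of 3^9, det 7 — not tricolorable
note: det 7 = |V(-1)|; not divisible by 3, so not tricolorable


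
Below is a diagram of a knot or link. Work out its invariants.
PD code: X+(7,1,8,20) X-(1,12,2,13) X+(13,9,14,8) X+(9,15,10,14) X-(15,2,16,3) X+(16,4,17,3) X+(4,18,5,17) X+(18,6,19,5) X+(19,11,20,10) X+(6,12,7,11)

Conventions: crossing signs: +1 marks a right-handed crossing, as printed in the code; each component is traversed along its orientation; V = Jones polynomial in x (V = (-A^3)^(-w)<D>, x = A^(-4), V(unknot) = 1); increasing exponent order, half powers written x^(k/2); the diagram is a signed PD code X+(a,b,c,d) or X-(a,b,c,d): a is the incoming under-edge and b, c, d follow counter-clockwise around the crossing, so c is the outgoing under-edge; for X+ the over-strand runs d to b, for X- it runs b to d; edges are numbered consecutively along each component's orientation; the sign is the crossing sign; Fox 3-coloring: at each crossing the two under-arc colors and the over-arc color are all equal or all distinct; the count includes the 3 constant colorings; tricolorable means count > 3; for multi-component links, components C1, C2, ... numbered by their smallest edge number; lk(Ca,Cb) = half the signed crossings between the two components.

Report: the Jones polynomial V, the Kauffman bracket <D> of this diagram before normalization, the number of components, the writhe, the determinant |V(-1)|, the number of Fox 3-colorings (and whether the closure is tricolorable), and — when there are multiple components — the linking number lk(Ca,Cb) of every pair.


V = x^2 + 2x^4 - 2x^5 + x^6 - 2x^7 + x^8
<D> = A^-14 - 2A^-10 + A^-6 - 2A^-2 + 2A^2 + A^10 (w = +6)
1 component over 10 crossings, w = +6
27 Fox colorings among 3^10, |V(-1)| = 9: tricolorable
why: w = +6 shifts under R1 moves; the (-A^3)^(-6) factor cancels that in V


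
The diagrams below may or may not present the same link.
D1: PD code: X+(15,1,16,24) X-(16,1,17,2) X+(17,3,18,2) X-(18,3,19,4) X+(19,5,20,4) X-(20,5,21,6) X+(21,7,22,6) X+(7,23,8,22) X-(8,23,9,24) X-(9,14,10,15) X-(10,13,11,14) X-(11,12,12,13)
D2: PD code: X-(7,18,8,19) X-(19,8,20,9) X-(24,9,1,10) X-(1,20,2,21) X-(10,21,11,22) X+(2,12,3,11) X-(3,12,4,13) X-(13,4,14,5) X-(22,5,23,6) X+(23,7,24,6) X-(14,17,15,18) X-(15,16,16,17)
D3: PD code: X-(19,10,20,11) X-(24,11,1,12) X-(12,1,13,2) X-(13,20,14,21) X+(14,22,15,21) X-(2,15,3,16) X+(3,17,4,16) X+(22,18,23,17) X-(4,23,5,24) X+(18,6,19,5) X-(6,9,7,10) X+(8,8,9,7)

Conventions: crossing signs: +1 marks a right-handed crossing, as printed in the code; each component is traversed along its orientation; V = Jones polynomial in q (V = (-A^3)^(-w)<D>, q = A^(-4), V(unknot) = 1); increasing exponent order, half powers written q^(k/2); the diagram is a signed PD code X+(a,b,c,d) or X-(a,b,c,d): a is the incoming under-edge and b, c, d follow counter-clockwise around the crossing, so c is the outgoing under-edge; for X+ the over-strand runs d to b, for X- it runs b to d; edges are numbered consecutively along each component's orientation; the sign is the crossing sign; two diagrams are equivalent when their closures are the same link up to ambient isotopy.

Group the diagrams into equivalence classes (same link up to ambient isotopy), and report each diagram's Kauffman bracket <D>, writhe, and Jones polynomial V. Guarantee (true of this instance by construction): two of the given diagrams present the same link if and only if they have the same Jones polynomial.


grouping into links: {D1} | {D2} | {D3}
V(D1) = 1  (w -2, c 12, <D> = A^-6)
V(D2) = -q^-7 + q^-6 - q^-5 + q^-4 + q^-2  [12 crossings, <D> = A^-16 + A^-8 - A^-4 + 1 - A^4, w = -8]
V(D3) = -q^-4 + q^-3 + q^-1  [12 crossings, <D> = A^-2 + A^6 - A^10, w = -2]
why: 3 values of V(q) split the 3 diagrams


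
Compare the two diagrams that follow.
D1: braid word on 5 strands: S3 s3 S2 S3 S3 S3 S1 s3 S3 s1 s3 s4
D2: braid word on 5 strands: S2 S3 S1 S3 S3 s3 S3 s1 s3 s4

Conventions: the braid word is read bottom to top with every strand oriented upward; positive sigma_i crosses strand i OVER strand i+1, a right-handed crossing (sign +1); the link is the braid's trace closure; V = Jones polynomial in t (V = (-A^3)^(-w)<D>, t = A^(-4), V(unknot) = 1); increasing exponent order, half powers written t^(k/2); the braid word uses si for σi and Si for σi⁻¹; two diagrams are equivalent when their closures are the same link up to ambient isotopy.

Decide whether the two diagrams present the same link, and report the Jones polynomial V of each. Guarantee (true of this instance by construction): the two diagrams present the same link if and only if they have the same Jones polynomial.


equivalent: yes
V(D1) = t^-3 + t^-2 + t^-1 + 1  (w -2, c 12, <D> = A^-6 + A^-2 + A^2 + A^6)
D2 (bracket A^-6 + A^-2 + A^2 + A^6; 10 crossings at w = -2): V = t^-3 + t^-2 + t^-1 + 1
why: all 2 diagrams share one V(t), hence one class


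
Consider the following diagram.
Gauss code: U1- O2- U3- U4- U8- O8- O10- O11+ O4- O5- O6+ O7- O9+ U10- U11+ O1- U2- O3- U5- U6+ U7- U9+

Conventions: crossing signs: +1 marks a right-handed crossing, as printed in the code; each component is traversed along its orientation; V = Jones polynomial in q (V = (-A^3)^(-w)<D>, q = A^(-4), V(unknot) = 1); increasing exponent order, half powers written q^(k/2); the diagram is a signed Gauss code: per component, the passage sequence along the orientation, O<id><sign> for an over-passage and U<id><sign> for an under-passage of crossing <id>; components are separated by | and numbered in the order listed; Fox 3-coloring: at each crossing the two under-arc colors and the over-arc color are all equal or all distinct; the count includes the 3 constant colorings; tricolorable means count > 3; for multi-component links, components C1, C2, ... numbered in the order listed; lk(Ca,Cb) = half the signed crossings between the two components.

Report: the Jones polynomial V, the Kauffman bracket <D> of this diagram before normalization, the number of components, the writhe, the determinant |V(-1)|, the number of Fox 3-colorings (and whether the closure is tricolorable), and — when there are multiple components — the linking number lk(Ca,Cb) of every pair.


Jones polynomial: V(q) = -q^-4 + q^-3 + q^-1
<D> = -A^-11 - A^-3 + A; writhe -5
components 1, writhe -5 (11 crossings)
3-colorings: 9 of 3^11, det 3 — tricolorable
note: w = -5 shifts under R1 moves; the (-A^3)^(5) factor cancels that in V


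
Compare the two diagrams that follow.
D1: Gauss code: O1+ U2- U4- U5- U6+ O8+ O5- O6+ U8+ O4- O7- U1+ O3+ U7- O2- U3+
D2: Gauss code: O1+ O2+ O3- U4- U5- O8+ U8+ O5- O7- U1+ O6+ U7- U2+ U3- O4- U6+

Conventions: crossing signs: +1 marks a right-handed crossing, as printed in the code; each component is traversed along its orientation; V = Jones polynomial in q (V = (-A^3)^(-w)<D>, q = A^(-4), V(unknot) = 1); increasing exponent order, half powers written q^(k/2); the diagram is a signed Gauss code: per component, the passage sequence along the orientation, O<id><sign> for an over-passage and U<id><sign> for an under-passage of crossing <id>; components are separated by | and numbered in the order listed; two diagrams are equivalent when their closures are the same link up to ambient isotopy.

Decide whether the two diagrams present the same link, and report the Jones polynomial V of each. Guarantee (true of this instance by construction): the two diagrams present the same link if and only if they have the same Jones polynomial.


equivalent: yes
V(D1) = q^-2 - q^-1 + 1 - q + q^2  (w 0, c 8, <D> = A^-8 - A^-4 + 1 - A^4 + A^8)
D2 (bracket A^-8 - A^-4 + 1 - A^4 + A^8; 8 crossings at w = 0): V = q^-2 - q^-1 + 1 - q + q^2
why: one V(q) for all 2 diagrams — one class (guaranteed)


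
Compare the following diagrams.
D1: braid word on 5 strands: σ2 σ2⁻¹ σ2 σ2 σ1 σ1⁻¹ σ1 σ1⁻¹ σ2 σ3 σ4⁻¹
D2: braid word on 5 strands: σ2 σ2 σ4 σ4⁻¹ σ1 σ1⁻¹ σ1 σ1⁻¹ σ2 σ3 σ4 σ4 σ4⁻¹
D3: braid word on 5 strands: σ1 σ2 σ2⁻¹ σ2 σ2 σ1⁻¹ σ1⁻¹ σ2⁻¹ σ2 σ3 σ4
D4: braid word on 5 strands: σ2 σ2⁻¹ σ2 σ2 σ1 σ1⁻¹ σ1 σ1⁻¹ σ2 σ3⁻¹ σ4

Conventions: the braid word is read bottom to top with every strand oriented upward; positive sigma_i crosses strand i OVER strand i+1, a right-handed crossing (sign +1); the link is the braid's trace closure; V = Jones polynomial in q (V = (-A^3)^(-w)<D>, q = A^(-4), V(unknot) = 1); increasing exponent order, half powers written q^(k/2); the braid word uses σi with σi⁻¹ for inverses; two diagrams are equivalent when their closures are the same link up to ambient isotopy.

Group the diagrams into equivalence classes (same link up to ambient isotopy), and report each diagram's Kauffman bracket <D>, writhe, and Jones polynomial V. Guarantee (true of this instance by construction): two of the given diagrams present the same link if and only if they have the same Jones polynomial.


grouping into links: {D1, D2, D4} | {D3}
V(D1) = -q^(1/2) - q^(3/2) - q^(5/2) + q^(9/2)  (w +3, c 11, <D> = -A^-9 + A^-1 + A^3 + A^7)
V(D2) = -q^(1/2) - q^(3/2) - q^(5/2) + q^(9/2)  (w +5, c 13, <D> = -A^-3 + A^5 + A^9 + A^13)
V(D3) = -q^(1/2) - q^(5/2)  (w +3, c 11, <D> = A^-1 + A^7)
V(D4) = -q^(1/2) - q^(3/2) - q^(5/2) + q^(9/2)  [11 crossings, <D> = -A^-9 + A^-1 + A^3 + A^7, w = +3]
why: comparing 4 Jones polynomials yields 2 groups


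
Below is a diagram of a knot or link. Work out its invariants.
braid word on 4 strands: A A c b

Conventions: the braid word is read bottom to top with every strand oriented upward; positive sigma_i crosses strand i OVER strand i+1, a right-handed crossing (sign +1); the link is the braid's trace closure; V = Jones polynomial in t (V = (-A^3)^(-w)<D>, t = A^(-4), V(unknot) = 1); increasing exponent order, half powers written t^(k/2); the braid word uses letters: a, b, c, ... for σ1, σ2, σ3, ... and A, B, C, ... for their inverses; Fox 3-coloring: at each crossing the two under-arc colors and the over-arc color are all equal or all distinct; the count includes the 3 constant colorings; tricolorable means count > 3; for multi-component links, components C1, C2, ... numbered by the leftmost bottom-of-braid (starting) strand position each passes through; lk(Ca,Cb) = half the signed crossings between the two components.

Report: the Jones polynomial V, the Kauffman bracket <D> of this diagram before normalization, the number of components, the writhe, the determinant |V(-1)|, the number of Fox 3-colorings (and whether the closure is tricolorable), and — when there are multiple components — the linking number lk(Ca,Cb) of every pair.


V = -t^(-5/2) - t^(-1/2)
<D> = -A^2 - A^10 (w = 0)
2 components over 4 crossings, w = 0
lk(C1,C2): -1
3 Fox colorings among 3^4, |V(-1)| = 2: not tricolorable
why: |V(-1)| = 2: so not tricolorable, since 3 does not divide 2


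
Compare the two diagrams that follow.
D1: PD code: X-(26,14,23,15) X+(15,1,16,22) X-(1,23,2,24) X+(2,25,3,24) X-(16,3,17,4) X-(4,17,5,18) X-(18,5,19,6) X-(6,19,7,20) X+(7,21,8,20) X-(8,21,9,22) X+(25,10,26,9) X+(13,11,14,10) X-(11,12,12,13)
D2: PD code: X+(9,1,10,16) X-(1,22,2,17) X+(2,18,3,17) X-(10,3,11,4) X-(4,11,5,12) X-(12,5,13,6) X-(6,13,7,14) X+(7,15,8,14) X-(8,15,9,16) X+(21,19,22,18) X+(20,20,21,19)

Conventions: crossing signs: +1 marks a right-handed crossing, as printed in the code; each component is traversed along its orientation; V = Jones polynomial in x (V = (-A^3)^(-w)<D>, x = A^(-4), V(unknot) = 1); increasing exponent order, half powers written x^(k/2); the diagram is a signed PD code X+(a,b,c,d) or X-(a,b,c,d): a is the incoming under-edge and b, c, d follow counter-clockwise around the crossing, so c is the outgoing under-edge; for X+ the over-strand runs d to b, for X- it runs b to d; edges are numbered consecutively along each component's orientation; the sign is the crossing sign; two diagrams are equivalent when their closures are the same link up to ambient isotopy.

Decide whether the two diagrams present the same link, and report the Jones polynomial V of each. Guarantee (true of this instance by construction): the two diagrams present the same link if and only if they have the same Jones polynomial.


same link: yes
V(D1) = x^(-9/2) - x^(-5/2) - x^(-3/2) - x^(-1/2)  [13 crossings, <D> = A^-7 + A^-3 + A - A^9, w = -3]
V(D2) = x^(-9/2) - x^(-5/2) - x^(-3/2) - x^(-1/2)  (w -1, c 11, <D> = A^-1 + A^3 + A^7 - A^15)
note: from 13 to 11 crossings by R-moves: one link, two diagrams


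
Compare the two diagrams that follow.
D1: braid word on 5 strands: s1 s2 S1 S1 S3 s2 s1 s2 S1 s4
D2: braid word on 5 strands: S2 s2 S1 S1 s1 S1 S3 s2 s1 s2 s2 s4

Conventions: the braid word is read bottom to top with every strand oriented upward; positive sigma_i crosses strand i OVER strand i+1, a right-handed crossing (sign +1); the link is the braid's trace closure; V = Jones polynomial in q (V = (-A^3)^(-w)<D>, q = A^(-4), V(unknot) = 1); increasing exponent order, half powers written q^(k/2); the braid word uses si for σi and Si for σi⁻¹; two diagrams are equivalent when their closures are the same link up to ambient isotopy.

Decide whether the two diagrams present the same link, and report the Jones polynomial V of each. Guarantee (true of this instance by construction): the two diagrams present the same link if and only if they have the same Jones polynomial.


same link: yes
V(D1) = 1  [10 crossings, <D> = A^6, w = +2]
D2 (bracket A^6; 12 crossings at w = +2): V = 1
note: one V(q) for all 2 diagrams — one class (guaranteed)


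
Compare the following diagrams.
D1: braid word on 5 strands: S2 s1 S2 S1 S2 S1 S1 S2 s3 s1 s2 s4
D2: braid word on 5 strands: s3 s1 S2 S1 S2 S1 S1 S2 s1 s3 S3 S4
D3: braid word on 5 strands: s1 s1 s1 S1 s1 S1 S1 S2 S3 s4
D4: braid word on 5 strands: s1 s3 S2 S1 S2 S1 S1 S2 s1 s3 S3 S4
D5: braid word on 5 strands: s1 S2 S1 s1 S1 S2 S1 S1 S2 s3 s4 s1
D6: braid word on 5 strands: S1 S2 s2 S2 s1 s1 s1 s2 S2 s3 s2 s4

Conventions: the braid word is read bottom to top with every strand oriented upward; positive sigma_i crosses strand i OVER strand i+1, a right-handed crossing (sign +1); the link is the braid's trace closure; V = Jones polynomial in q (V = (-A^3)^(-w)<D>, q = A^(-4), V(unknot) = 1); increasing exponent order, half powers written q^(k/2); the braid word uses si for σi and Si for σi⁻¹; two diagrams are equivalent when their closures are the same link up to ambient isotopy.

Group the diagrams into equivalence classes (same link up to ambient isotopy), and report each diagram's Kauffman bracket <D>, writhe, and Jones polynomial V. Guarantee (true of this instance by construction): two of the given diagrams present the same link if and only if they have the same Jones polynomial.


grouping into links: {D1, D2, D4, D5} | {D3} | {D6}
V(D1) = -q^-6 + q^-5 - q^-4 + 2q^-3 - q^-2 + q^-1  (w -2, c 12, <D> = A^-2 - A^2 + 2A^6 - A^10 + A^14 - A^18)
D2 (bracket A^-8 - A^-4 + 2 - A^4 + A^8 - A^12; 12 crossings at w = -4): V = -q^-6 + q^-5 - q^-4 + 2q^-3 - q^-2 + q^-1
V(D3) = 1  (w 0, c 10, <D> = 1)
D4 (bracket A^-8 - A^-4 + 2 - A^4 + A^8 - A^12; 12 crossings at w = -4): V = -q^-6 + q^-5 - q^-4 + 2q^-3 - q^-2 + q^-1
V(D5) = -q^-6 + q^-5 - q^-4 + 2q^-3 - q^-2 + q^-1  [12 crossings, <D> = A^-2 - A^2 + 2A^6 - A^10 + A^14 - A^18, w = -2]
V(D6) = q + q^3 - q^4  (w +4, c 12, <D> = -A^-4 + 1 + A^8)
key observation: V(q) takes 3 values over 6 diagrams, fixing the grouping


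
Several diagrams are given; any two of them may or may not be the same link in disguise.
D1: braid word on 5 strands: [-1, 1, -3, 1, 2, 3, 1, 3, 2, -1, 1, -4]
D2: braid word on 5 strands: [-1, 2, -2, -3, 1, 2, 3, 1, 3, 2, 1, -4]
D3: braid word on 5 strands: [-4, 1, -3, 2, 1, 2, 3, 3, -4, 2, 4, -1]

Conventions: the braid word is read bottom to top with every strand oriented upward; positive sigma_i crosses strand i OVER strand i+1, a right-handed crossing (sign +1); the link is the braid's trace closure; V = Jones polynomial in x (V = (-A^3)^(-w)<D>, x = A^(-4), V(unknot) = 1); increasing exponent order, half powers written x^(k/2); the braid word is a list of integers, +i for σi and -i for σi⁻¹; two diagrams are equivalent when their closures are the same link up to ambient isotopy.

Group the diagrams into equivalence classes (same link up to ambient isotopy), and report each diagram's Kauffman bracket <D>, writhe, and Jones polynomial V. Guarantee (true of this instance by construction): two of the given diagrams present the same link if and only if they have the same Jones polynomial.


grouping into links: {D1, D2, D3}
V(D1) = x - x^2 + 2x^3 - x^4 + x^5 - x^6  (w +4, c 12, <D> = -A^-12 + A^-8 - A^-4 + 2 - A^4 + A^8)
D2 (bracket -A^-12 + A^-8 - A^-4 + 2 - A^4 + A^8; 12 crossings at w = +4): V = x - x^2 + 2x^3 - x^4 + x^5 - x^6
D3 (bracket -A^-12 + A^-8 - A^-4 + 2 - A^4 + A^8; 12 crossings at w = +4): V = x - x^2 + 2x^3 - x^4 + x^5 - x^6
why: all 3 diagrams share one V(x), hence one class


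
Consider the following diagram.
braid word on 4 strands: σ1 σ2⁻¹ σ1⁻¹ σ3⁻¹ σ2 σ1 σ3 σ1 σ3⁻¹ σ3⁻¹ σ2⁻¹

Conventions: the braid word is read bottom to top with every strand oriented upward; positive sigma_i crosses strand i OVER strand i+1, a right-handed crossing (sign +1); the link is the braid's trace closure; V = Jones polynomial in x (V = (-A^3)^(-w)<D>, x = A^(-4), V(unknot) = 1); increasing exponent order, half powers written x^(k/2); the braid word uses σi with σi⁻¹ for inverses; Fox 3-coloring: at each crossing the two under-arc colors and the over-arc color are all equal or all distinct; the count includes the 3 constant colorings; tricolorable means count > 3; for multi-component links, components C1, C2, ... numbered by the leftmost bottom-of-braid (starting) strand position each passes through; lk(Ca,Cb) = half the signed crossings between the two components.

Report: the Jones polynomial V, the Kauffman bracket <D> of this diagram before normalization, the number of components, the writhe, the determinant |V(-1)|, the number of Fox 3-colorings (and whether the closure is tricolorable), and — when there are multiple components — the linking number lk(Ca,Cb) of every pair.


V = x^-4 - 2x^-3 + 3x^-2 - 4x^-1 + 4 - 3x + 3x^2 - x^3
<D> = A^-15 - 3A^-11 + 3A^-7 - 4A^-3 + 4A - 3A^5 + 2A^9 - A^13 (w = -1)
1 component over 11 crossings, w = -1
9 Fox colorings among 3^11, |V(-1)| = 21: tricolorable
why: det 21 = |V(-1)|; divisible by 3, so tricolorable


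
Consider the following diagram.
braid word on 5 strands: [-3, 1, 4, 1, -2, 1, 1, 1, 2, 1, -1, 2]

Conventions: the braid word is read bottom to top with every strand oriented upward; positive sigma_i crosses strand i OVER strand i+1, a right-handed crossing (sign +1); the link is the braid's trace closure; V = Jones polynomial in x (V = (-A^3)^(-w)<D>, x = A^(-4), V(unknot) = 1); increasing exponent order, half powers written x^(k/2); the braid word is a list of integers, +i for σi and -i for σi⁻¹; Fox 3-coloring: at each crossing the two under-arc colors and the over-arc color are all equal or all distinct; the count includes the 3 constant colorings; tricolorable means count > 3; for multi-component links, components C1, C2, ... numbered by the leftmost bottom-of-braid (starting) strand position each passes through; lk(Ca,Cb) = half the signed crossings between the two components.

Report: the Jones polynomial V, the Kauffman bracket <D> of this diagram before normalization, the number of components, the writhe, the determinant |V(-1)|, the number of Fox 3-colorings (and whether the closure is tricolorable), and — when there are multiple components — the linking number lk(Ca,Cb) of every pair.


Jones polynomial: V(x) = x^2 - x^3 + 3x^4 - 3x^5 + 3x^6 - 3x^7 + 2x^8 - x^9
<D> = -A^-18 + 2A^-14 - 3A^-10 + 3A^-6 - 3A^-2 + 3A^2 - A^6 + A^10; writhe +6
components 1, writhe +6 (12 crossings)
3-colorings: 3 of 3^12, det 17 — not tricolorable
note: w = +6 (over 12 crossings) is diagram-only; (-A^3)^(-6) removes it from V
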